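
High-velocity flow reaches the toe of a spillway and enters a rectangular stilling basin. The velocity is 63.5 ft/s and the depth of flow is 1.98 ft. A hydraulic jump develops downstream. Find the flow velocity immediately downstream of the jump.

Fr₁ = V₁/√(g·y₁) = 63.5/√(32.2×1.98) = 7.95.
By Bélanger, y₂/y₁ = ½[√(1 + 8Fr₁²) − 1] = ½[√507.0 − 1] = 10.8.
y₂ = 10.8 × 1.98 = 21.3 ft.
q = V₁·y₁ = 63.5 × 1.98 = 126 ft²/s.
V₂ = q/y₂ = 126/21.3 = 5.90 ft/s.

V₂ = 5.90 ft/s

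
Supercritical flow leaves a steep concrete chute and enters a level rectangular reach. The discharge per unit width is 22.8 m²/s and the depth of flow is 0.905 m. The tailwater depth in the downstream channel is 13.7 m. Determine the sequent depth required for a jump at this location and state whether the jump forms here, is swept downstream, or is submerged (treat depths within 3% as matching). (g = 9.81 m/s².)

y₂ = 10.4 m; the jump is submerged

V₁ = q/y₁ = 22.8/0.905 = 25.2 m/s. Fr₁ = V₁/√(g·y₁) = 25.2/√(9.81×0.905) = 8.46.
Conjugate-depth relation: y₂/y₁ = ½[√(1 + 8Fr₁²) − 1] = ½[√572.9 − 1] = 11.5.
y₂ = 11.5 × 0.905 = 10.4 m.
Tailwater y_tw = 13.7 m: y_tw > y₂, so the jump is submerged.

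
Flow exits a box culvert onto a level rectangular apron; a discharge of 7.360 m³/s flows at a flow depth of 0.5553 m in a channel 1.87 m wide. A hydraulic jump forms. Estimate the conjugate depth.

y₂ = 2.123 m

q = Q/b = 7.360/1.87 = 3.936 m²/s; V₁ = q/y₁ = 7.088 m/s. Fr₁ = V₁/√(g·y₁) = 3.037.
By Bélanger, y₂/y₁ = ½[√(1 + 8Fr₁²) − 1] = ½[√74.775 − 1] = 3.824.
y₂ = 3.824 × 0.5553 = 2.123 m.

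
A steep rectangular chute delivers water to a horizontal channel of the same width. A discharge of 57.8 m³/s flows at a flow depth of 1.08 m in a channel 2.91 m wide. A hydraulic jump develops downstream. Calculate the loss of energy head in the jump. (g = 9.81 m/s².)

q = Q/b = 57.8/2.91 = 19.9 m²/s; V₁ = q/y₁ = 18.4 m/s. Fr₁ = V₁/√(g·y₁) = 5.65.
Conjugate-depth relation: y₂/y₁ = ½[√(1 + 8Fr₁²) − 1] = ½[√256.4 − 1] = 7.51.
y₂ = 7.51 × 1.08 = 8.11 m.
Head loss: ΔE = (y₂ − y₁)³/(4y₁y₂) = (8.11 − 1.08)³/(4×1.08×8.11) = 347/35.0 = 9.91 m.

ΔE = 9.91 m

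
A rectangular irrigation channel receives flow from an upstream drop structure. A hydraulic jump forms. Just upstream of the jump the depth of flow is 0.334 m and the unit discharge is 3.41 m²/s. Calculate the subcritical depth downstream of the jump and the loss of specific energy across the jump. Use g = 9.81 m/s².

V₁ = q/y₁ = 3.41/0.334 = 10.2 m/s. Fr₁ = V₁/√(g·y₁) = 10.2/√(9.81×0.334) = 5.64.
By Bélanger, y₂/y₁ = ½[√(1 + 8Fr₁²) − 1] = ½[√255.5 − 1] = 7.49.
y₂ = 7.49 × 0.334 = 2.50 m.
V₂ = q/y₂ = 3.41/2.50 = 1.36 m/s. E₁ = y₁ + V₁²/2g = 5.65 m; E₂ = y₂ + V₂²/2g = 2.60 m. ΔE = E₁ − E₂ = 3.05 m.

y₂ = 2.50 m; ΔE = 3.05 m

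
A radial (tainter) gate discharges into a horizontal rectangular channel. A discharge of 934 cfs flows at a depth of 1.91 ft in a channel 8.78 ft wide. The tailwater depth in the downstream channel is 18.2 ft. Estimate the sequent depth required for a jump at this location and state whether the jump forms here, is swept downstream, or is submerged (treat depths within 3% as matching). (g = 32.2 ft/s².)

q = Q/b = 934/8.78 = 106 ft²/s; V₁ = q/y₁ = 55.7 ft/s. Fr₁ = V₁/√(g·y₁) = 7.10.
Sequent-depth ratio: y₂/y₁ = ½[√(1 + 8Fr₁²) − 1] = ½[√404.5 − 1] = 9.56.
y₂ = 9.56 × 1.91 = 18.3 ft.
Tailwater y_tw = 18.2 ft: y_tw ≈ y₂, so the jump forms here.

y₂ = 18.3 ft; the jump forms here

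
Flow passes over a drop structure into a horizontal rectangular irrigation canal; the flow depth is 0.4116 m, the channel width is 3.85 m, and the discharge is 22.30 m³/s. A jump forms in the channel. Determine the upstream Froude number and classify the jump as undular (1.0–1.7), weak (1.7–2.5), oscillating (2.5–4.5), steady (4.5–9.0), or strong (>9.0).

q = Q/b = 22.30/3.85 = 5.792 m²/s; V₁ = q/y₁ = 14.07 m/s. Fr₁ = V₁/√(g·y₁) = 7.003.
Fr₁ = 7.003 lies in the steady range.

Fr₁ = 7.003; steady jump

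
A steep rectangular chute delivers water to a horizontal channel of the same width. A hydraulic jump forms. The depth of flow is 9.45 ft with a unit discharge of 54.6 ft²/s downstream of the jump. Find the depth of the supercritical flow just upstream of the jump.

y₁ = 1.75 ft

V₂ = q/y₂ = 54.6/9.45 = 5.78 ft/s; Fr₂ = V₂/√(g·y₂) = 0.331.
Since the conjugate-depth ratio holds either way, y₁/y₂ = ½[√(1 + 8Fr₂²) − 1] = ½[√1.878 − 1] = 0.185.
y₁ = 0.185 × 9.45 = 1.75 ft.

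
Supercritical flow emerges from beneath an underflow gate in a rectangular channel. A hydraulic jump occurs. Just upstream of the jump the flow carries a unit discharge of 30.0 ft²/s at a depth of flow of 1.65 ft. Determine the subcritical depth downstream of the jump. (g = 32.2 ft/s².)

y₂ = 5.05 ft

V₁ = q/y₁ = 30.0/1.65 = 18.2 ft/s. Fr₁ = V₁/√(g·y₁) = 18.2/√(32.2×1.65) = 2.49.
Conjugate-depth relation: y₂/y₁ = ½[√(1 + 8Fr₁²) − 1] = ½[√50.78 − 1] = 3.06.
y₂ = 3.06 × 1.65 = 5.05 ft.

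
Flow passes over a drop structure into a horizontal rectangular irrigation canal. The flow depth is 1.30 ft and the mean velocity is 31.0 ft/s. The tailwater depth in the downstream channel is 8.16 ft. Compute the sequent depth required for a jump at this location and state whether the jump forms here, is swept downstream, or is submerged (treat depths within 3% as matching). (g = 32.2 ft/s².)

y₂ = 8.18 ft; the jump forms here

Fr₁ = V₁/√(g·y₁) = 31.0/√(32.2×1.30) = 4.79.
From the momentum equation for a rectangular channel, y₂/y₁ = ½[√(1 + 8Fr₁²) − 1] = ½[√184.7 − 1] = 6.29.
y₂ = 6.29 × 1.30 = 8.18 ft.
Tailwater y_tw = 8.16 ft: y_tw ≈ y₂, so the jump forms here.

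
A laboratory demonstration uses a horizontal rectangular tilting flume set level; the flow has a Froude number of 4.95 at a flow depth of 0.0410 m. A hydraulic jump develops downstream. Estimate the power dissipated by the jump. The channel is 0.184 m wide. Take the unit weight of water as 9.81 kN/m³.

P = 0.0614 kW

Fr₁ = 4.95 (given).
Conjugate-depth relation: y₂/y₁ = ½[√(1 + 8Fr₁²) − 1] = ½[√197.0 − 1] = 6.52.
y₂ = 6.52 × 0.0410 = 0.267 m.
Head loss: ΔE = (y₂ − y₁)³/(4y₁y₂) = (0.267 − 0.0410)³/(4×0.0410×0.267) = 0.0116/0.0438 = 0.264 m.
V₁ = Fr₁·√(g·y₁) = 4.95×√(9.81×0.0410) = 3.14 m/s; q = V₁·y₁ = 0.129 m²/s. Q = q·b = 0.129 × 0.184 = 0.0237 m³/s. P = γ·Q·ΔE = 9.81 × 0.0237 × 0.264 = 0.0614 kW.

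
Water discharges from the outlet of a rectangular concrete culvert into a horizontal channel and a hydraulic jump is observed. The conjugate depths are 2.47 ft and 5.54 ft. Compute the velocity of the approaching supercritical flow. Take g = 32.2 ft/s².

For a rectangular channel the momentum equation gives q² = ½·g·y₁·y₂·(y₁ + y₂) = ½×32.2×2.47×5.54×8.01 = 1765.
q = √1765 = 42.0 ft²/s.
V₁ = q/y₁ = 42.0/2.47 = 17.0 ft/s.

V₁ = 17.0 ft/s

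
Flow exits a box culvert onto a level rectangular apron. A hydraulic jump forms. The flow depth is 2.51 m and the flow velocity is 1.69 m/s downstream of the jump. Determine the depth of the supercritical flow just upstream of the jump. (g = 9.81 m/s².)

Fr₂ = V₂/√(g·y₂) = 1.69/√(9.81×2.51) = 0.341.
The Bélanger relation is symmetric: y₁/y₂ = ½[√(1 + 8Fr₂²) − 1] = ½[√1.928 − 1] = 0.194.
y₁ = 0.194 × 2.51 = 0.488 m.

y₁ = 0.488 m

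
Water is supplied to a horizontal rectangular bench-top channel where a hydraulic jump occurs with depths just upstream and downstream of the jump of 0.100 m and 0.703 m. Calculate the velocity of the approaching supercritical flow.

For a rectangular channel the momentum equation gives q² = ½·g·y₁·y₂·(y₁ + y₂) = ½×9.81×0.100×0.703×0.803 = 0.277.
q = √0.277 = 0.526 m²/s.
V₁ = q/y₁ = 0.526/0.100 = 5.26 m/s.

V₁ = 5.26 m/s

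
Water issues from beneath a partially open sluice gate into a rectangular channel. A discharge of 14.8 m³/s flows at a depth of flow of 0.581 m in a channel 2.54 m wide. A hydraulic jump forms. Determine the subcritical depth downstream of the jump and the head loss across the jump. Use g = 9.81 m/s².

q = Q/b = 14.8/2.54 = 5.83 m²/s; V₁ = q/y₁ = 10.0 m/s. Fr₁ = V₁/√(g·y₁) = 4.20.
Conjugate-depth relation: y₂/y₁ = ½[√(1 + 8Fr₁²) − 1] = ½[√142.2 − 1] = 5.46.
y₂ = 5.46 × 0.581 = 3.17 m.
Head loss: ΔE = (y₂ − y₁)³/(4y₁y₂) = (3.17 − 0.581)³/(4×0.581×3.17) = 17.4/7.37 = 2.36 m.

y₂ = 3.17 m; ΔE = 2.36 m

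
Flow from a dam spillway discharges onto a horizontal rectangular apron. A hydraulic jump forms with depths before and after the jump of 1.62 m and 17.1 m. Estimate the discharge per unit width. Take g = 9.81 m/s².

q = 50.4 m²/s

For a rectangular channel the momentum equation gives q² = ½·g·y₁·y₂·(y₁ + y₂) = ½×9.81×1.62×17.1×18.7 = 2544.
q = √2544 = 50.4 m²/s.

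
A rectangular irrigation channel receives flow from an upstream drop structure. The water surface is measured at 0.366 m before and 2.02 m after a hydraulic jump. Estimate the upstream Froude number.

For a rectangular channel the momentum equation gives q² = ½·g·y₁·y₂·(y₁ + y₂) = ½×9.81×0.366×2.02×2.39 = 8.65.
q = √8.65 = 2.94 m²/s.
V₁ = q/y₁ = 8.04 m/s; Fr₁ = V₁/√(g·y₁) = 4.24.

Fr₁ = 4.24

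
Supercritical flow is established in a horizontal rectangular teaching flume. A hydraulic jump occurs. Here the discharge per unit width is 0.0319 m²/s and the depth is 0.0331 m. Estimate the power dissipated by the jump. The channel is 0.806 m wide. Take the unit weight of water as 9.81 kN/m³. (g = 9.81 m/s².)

V₁ = q/y₁ = 0.0319/0.0331 = 0.964 m/s. Fr₁ = V₁/√(g·y₁) = 0.964/√(9.81×0.0331) = 1.69.
Bélanger equation: y₂/y₁ = ½[√(1 + 8Fr₁²) − 1] = ½[√23.88 − 1] = 1.94.
y₂ = 1.94 × 0.0331 = 0.0643 m.
V₂ = q/y₂ = 0.0319/0.0643 = 0.496 m/s. E₁ = y₁ + V₁²/2g = 0.0804 m; E₂ = y₂ + V₂²/2g = 0.0769 m. ΔE = E₁ − E₂ = 0.00358 m.
Q = q·b = 0.0319 × 0.806 = 0.0257 m³/s. P = γ·Q·ΔE = 9.81 × 0.0257 × 0.00358 = 0.000902 kW.

P = 0.000902 kW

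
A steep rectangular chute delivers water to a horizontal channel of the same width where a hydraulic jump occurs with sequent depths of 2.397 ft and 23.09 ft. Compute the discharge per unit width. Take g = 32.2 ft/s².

q = 150.7 ft²/s

For a rectangular channel the momentum equation gives q² = ½·g·y₁·y₂·(y₁ + y₂) = ½×32.2×2.397×23.09×25.49 = 22711.
q = √22711 = 150.7 ft²/s.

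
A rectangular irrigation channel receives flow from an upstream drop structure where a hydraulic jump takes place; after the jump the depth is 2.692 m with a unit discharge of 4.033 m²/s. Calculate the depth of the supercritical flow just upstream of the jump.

V₂ = q/y₂ = 4.033/2.692 = 1.498 m/s; Fr₂ = V₂/√(g·y₂) = 0.2915.
Since the conjugate-depth ratio holds either way, y₁/y₂ = ½[√(1 + 8Fr₂²) − 1] = ½[√1.6799 − 1] = 0.1481.
y₁ = 0.1481 × 2.692 = 0.3986 m.

y₁ = 0.3986 m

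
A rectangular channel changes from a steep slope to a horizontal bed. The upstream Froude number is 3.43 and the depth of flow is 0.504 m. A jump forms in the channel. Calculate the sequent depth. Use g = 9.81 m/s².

y₂ = 2.21 m

Fr₁ = 3.43 (given).
From the momentum equation for a rectangular channel, y₂/y₁ = ½[√(1 + 8Fr₁²) − 1] = ½[√95.12 − 1] = 4.38.
y₂ = 4.38 × 0.504 = 2.21 m.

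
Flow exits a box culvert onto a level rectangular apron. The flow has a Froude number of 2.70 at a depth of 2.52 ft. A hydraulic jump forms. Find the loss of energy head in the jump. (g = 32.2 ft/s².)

ΔE = 2.44 ft

Fr₁ = 2.70 (given).
Sequent-depth ratio: y₂/y₁ = ½[√(1 + 8Fr₁²) − 1] = ½[√59.32 − 1] = 3.35.
y₂ = 3.35 × 2.52 = 8.44 ft.
Head loss: ΔE = (y₂ − y₁)³/(4y₁y₂) = (8.44 − 2.52)³/(4×2.52×8.44) = 208/85.1 = 2.44 ft.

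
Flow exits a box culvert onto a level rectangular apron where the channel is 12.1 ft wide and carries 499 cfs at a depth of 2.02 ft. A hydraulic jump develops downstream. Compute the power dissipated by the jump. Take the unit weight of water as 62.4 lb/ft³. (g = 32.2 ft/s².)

P = 86.8 hp

q = Q/b = 499/12.1 = 41.2 ft²/s; V₁ = q/y₁ = 20.4 ft/s. Fr₁ = V₁/√(g·y₁) = 2.53.
Bélanger equation: y₂/y₁ = ½[√(1 + 8Fr₁²) − 1] = ½[√52.26 − 1] = 3.11.
y₂ = 3.11 × 2.02 = 6.29 ft.
Head loss: ΔE = (y₂ − y₁)³/(4y₁y₂) = (6.29 − 2.02)³/(4×2.02×6.29) = 77.9/50.8 = 1.53 ft.
P = γ·Q·ΔE/550 = 62.4 × 499 × 1.53 / 550 = 86.8 hp.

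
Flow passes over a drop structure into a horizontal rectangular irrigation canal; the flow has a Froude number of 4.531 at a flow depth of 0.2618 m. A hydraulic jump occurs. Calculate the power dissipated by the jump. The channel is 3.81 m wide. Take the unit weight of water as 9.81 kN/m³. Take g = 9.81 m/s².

P = 93.85 kW

Fr₁ = 4.531 (given).
By Bélanger, y₂/y₁ = ½[√(1 + 8Fr₁²) − 1] = ½[√165.24 − 1] = 5.927.
y₂ = 5.927 × 0.2618 = 1.552 m.
Head loss: ΔE = (y₂ − y₁)³/(4y₁y₂) = (1.552 − 0.2618)³/(4×0.2618×1.552) = 2.146/1.625 = 1.321 m.
V₁ = Fr₁·√(g·y₁) = 4.531×√(9.81×0.2618) = 7.261 m/s; q = V₁·y₁ = 1.901 m²/s. Q = q·b = 1.901 × 3.81 = 7.243 m³/s. P = γ·Q·ΔE = 9.81 × 7.243 × 1.321 = 93.85 kW.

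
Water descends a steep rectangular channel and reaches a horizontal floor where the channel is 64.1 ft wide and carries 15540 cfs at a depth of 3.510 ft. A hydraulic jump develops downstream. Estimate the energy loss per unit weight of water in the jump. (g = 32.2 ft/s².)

ΔE = 46.07 ft

q = Q/b = 15540/64.1 = 242.4 ft²/s; V₁ = q/y₁ = 69.07 ft/s. Fr₁ = V₁/√(g·y₁) = 6.497.
Sequent-depth ratio: y₂/y₁ = ½[√(1 + 8Fr₁²) − 1] = ½[√338.67 − 1] = 8.702.
y₂ = 8.702 × 3.510 = 30.54 ft.
V₂ = q/y₂ = 242.4/30.54 = 7.938 ft/s. E₁ = y₁ + V₁²/2g = 77.59 ft; E₂ = y₂ + V₂²/2g = 31.52 ft. ΔE = E₁ − E₂ = 46.07 ft.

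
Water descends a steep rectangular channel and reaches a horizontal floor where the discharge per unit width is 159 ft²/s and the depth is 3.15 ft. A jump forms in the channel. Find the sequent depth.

y₂ = 20.8 ft

V₁ = q/y₁ = 159/3.15 = 50.5 ft/s. Fr₁ = V₁/√(g·y₁) = 50.5/√(32.2×3.15) = 5.01.
Conjugate-depth relation: y₂/y₁ = ½[√(1 + 8Fr₁²) − 1] = ½[√202.0 − 1] = 6.61.
y₂ = 6.61 × 3.15 = 20.8 ft.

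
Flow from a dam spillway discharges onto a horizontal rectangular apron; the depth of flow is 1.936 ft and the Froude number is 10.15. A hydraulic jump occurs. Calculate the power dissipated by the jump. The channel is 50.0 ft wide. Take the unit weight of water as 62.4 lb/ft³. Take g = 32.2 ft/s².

P = 65397 hp

Fr₁ = 10.15 (given).
By Bélanger, y₂/y₁ = ½[√(1 + 8Fr₁²) − 1] = ½[√825.18 − 1] = 13.86.
y₂ = 13.86 × 1.936 = 26.84 ft.
Head loss: ΔE = (y₂ − y₁)³/(4y₁y₂) = (26.84 − 1.936)³/(4×1.936×26.84) = 15443/207.8 = 74.30 ft.
V₁ = Fr₁·√(g·y₁) = 10.15×√(32.2×1.936) = 80.14 ft/s; q = V₁·y₁ = 155.2 ft²/s. Q = q·b = 155.2 × 50.0 = 7758 cfs. P = γ·Q·ΔE/550 = 62.4 × 7758 × 74.30 / 550 = 65397 hp.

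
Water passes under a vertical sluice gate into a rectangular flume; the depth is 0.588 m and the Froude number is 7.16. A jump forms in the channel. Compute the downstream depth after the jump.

y₂ = 5.67 m

Fr₁ = 7.16 (given).
From the momentum equation for a rectangular channel, y₂/y₁ = ½[√(1 + 8Fr₁²) − 1] = ½[√411.1 − 1] = 9.64.
y₂ = 9.64 × 0.588 = 5.67 m.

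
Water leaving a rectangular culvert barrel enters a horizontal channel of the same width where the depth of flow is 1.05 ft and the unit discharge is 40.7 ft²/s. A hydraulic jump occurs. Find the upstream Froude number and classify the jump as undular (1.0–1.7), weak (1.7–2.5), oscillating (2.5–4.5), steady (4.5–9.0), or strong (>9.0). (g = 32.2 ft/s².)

Fr₁ = 6.67; steady jump

V₁ = q/y₁ = 40.7/1.05 = 38.8 ft/s. Fr₁ = V₁/√(g·y₁) = 38.8/√(32.2×1.05) = 6.67.
Fr₁ = 6.67 lies in the steady range.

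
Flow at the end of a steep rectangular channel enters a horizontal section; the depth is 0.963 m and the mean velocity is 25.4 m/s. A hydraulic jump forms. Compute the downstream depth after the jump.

y₂ = 10.8 m

Fr₁ = V₁/√(g·y₁) = 25.4/√(9.81×0.963) = 8.26.
Sequent-depth ratio: y₂/y₁ = ½[√(1 + 8Fr₁²) − 1] = ½[√547.3 − 1] = 11.2.
y₂ = 11.2 × 0.963 = 10.8 m.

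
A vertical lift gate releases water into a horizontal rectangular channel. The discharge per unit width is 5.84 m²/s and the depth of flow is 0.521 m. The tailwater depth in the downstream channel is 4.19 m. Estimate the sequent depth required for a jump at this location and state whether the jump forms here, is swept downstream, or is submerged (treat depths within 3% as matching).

V₁ = q/y₁ = 5.84/0.521 = 11.2 m/s. Fr₁ = V₁/√(g·y₁) = 11.2/√(9.81×0.521) = 4.96.
Sequent-depth ratio: y₂/y₁ = ½[√(1 + 8Fr₁²) − 1] = ½[√197.7 − 1] = 6.53.
y₂ = 6.53 × 0.521 = 3.40 m.
Tailwater y_tw = 4.19 m: y_tw > y₂, so the jump is submerged.

y₂ = 3.40 m; the jump is submerged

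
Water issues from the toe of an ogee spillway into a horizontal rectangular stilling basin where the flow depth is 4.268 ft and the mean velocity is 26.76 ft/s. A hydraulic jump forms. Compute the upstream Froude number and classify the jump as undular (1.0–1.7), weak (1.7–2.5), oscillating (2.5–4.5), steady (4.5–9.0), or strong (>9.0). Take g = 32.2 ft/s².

Fr₁ = V₁/√(g·y₁) = 26.76/√(32.2×4.268) = 2.283.
Fr₁ = 2.283 lies in the weak range.

Fr₁ = 2.283; weak jump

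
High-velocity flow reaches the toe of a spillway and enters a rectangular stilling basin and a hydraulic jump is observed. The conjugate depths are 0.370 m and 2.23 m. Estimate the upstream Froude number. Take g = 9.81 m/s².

For a rectangular channel the momentum equation gives q² = ½·g·y₁·y₂·(y₁ + y₂) = ½×9.81×0.370×2.23×2.60 = 10.5.
q = √10.5 = 3.24 m²/s.
V₁ = q/y₁ = 8.77 m/s; Fr₁ = V₁/√(g·y₁) = 4.60.

Fr₁ = 4.60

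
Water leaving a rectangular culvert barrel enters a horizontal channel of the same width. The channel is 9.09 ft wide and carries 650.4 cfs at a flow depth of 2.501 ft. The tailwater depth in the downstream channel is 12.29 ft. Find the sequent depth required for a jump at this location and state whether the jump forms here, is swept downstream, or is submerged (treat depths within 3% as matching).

q = Q/b = 650.4/9.09 = 71.55 ft²/s; V₁ = q/y₁ = 28.61 ft/s. Fr₁ = V₁/√(g·y₁) = 3.188.
By Bélanger, y₂/y₁ = ½[√(1 + 8Fr₁²) − 1] = ½[√82.307 − 1] = 4.036.
y₂ = 4.036 × 2.501 = 10.09 ft.
Tailwater y_tw = 12.29 ft: y_tw > y₂, so the jump is submerged.

y₂ = 10.09 ft; the jump is submerged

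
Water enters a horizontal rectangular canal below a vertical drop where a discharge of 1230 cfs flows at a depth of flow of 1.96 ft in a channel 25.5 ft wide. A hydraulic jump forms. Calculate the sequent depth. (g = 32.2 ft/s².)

y₂ = 7.66 ft

q = Q/b = 1230/25.5 = 48.2 ft²/s; V₁ = q/y₁ = 24.6 ft/s. Fr₁ = V₁/√(g·y₁) = 3.10.
By Bélanger, y₂/y₁ = ½[√(1 + 8Fr₁²) − 1] = ½[√77.77 − 1] = 3.91.
y₂ = 3.91 × 1.96 = 7.66 ft.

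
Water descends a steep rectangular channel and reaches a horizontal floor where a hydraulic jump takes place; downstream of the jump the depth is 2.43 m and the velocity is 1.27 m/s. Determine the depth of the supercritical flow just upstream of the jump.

Fr₂ = V₂/√(g·y₂) = 1.27/√(9.81×2.43) = 0.260.
From the momentum equation (using Fr₂), y₁/y₂ = ½[√(1 + 8Fr₂²) − 1] = ½[√1.541 − 1] = 0.121.
y₁ = 0.121 × 2.43 = 0.293 m.

y₁ = 0.293 m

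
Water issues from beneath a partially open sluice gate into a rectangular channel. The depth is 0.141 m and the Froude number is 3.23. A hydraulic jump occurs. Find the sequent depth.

y₂ = 0.577 m

Fr₁ = 3.23 (given).
By Bélanger, y₂/y₁ = ½[√(1 + 8Fr₁²) − 1] = ½[√84.46 − 1] = 4.10.
y₂ = 4.10 × 0.141 = 0.577 m.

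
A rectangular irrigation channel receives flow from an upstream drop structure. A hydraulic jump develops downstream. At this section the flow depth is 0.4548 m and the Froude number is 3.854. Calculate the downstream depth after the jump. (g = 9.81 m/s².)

y₂ = 2.262 m

Fr₁ = 3.854 (given).
From the momentum equation for a rectangular channel, y₂/y₁ = ½[√(1 + 8Fr₁²) − 1] = ½[√119.83 − 1] = 4.973.
y₂ = 4.973 × 0.4548 = 2.262 m.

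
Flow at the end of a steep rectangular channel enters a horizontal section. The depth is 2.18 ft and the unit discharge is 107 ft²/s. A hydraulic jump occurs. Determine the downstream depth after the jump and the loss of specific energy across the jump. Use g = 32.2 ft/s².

V₁ = q/y₁ = 107/2.18 = 49.1 ft/s. Fr₁ = V₁/√(g·y₁) = 49.1/√(32.2×2.18) = 5.86.
Bélanger equation: y₂/y₁ = ½[√(1 + 8Fr₁²) − 1] = ½[√275.6 − 1] = 7.80.
y₂ = 7.80 × 2.18 = 17.0 ft.
Head loss: ΔE = (y₂ − y₁)³/(4y₁y₂) = (17.0 − 2.18)³/(4×2.18×17.0) = 3258/148 = 22.0 ft.

y₂ = 17.0 ft; ΔE = 22.0 ft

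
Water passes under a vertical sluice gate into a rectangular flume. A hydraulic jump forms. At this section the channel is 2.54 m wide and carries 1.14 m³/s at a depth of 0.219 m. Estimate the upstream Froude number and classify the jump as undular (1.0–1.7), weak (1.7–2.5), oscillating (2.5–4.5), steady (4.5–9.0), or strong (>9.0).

q = Q/b = 1.14/2.54 = 0.449 m²/s; V₁ = q/y₁ = 2.05 m/s. Fr₁ = V₁/√(g·y₁) = 1.40.
Fr₁ = 1.40 lies in the undular range.

Fr₁ = 1.40; undular jump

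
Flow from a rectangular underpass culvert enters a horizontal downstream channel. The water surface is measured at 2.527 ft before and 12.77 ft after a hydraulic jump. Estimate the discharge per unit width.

q = 89.15 ft²/s

For a rectangular channel the momentum equation gives q² = ½·g·y₁·y₂·(y₁ + y₂) = ½×32.2×2.527×12.77×15.30 = 7947.
q = √7947 = 89.15 ft²/s.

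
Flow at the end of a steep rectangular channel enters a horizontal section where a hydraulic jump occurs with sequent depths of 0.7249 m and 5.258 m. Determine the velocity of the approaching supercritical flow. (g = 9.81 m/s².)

V₁ = 14.59 m/s

For a rectangular channel the momentum equation gives q² = ½·g·y₁·y₂·(y₁ + y₂) = ½×9.81×0.7249×5.258×5.983 = 111.9.
q = √111.9 = 10.58 m²/s.
V₁ = q/y₁ = 10.58/0.7249 = 14.59 m/s.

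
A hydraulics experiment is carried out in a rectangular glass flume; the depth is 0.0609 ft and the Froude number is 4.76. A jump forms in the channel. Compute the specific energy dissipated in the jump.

Fr₁ = 4.76 (given).
By Bélanger, y₂/y₁ = ½[√(1 + 8Fr₁²) − 1] = ½[√182.3 − 1] = 6.25.
y₂ = 6.25 × 0.0609 = 0.381 ft.
Head loss: ΔE = (y₂ − y₁)³/(4y₁y₂) = (0.381 − 0.0609)³/(4×0.0609×0.381) = 0.0327/0.0927 = 0.353 ft.

ΔE = 0.353 ft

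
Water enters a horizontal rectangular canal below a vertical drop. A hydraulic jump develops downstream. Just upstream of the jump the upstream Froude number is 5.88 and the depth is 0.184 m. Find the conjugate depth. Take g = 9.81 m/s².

y₂ = 1.44 m

Fr₁ = 5.88 (given).
By Bélanger, y₂/y₁ = ½[√(1 + 8Fr₁²) − 1] = ½[√277.6 − 1] = 7.83.
y₂ = 7.83 × 0.184 = 1.44 m.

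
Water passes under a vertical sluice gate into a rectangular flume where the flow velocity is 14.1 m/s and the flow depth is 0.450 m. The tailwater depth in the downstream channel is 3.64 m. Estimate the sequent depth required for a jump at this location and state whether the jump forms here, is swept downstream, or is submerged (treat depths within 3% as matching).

Fr₁ = V₁/√(g·y₁) = 14.1/√(9.81×0.450) = 6.71.
Sequent-depth ratio: y₂/y₁ = ½[√(1 + 8Fr₁²) − 1] = ½[√361.3 − 1] = 9.00.
y₂ = 9.00 × 0.450 = 4.05 m.
Tailwater y_tw = 3.64 m: y_tw < y₂, so the jump is swept downstream.

y₂ = 4.05 m; the jump is swept downstream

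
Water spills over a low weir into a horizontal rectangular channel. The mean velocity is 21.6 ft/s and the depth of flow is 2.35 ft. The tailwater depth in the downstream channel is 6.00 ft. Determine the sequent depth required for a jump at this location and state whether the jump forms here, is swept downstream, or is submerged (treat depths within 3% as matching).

y₂ = 7.16 ft; the jump is swept downstream

Fr₁ = V₁/√(g·y₁) = 21.6/√(32.2×2.35) = 2.48.
Sequent-depth ratio: y₂/y₁ = ½[√(1 + 8Fr₁²) − 1] = ½[√50.33 − 1] = 3.05.
y₂ = 3.05 × 2.35 = 7.16 ft.
Tailwater y_tw = 6.00 ft: y_tw < y₂, so the jump is swept downstream.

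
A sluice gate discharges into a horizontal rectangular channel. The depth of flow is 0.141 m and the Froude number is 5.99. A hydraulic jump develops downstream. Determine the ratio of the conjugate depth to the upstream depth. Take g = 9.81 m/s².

y₂/y₁ = 7.99

Fr₁ = 5.99 (given).
From the momentum equation for a rectangular channel, y₂/y₁ = ½[√(1 + 8Fr₁²) − 1] = ½[√288.0 − 1] = 7.99.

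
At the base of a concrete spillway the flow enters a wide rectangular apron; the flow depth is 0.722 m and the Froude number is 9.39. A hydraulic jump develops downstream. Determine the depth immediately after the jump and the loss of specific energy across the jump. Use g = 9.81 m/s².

y₂ = 9.23 m; ΔE = 23.1 m

Fr₁ = 9.39 (given).
Conjugate-depth relation: y₂/y₁ = ½[√(1 + 8Fr₁²) − 1] = ½[√706.4 − 1] = 12.8.
y₂ = 12.8 × 0.722 = 9.23 m.
V₁ = Fr₁·√(g·y₁) = 9.39×√(9.81×0.722) = 25.0 m/s; q = V₁·y₁ = 18.0 m²/s. V₂ = q/y₂ = 18.0/9.23 = 1.95 m/s. E₁ = y₁ + V₁²/2g = 32.6 m; E₂ = y₂ + V₂²/2g = 9.43 m. ΔE = E₁ − E₂ = 23.1 m.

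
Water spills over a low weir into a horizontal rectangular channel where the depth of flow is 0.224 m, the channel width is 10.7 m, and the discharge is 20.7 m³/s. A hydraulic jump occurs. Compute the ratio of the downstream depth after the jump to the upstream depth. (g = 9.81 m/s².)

y₂/y₁ = 7.75

q = Q/b = 20.7/10.7 = 1.93 m²/s; V₁ = q/y₁ = 8.64 m/s. Fr₁ = V₁/√(g·y₁) = 5.83.
By Bélanger, y₂/y₁ = ½[√(1 + 8Fr₁²) − 1] = ½[√272.6 − 1] = 7.75.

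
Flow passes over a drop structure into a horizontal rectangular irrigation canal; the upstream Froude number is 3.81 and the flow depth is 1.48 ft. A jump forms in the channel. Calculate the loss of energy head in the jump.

Fr₁ = 3.81 (given).
Bélanger equation: y₂/y₁ = ½[√(1 + 8Fr₁²) − 1] = ½[√117.1 − 1] = 4.91.
y₂ = 4.91 × 1.48 = 7.27 ft.
Head loss: ΔE = (y₂ − y₁)³/(4y₁y₂) = (7.27 − 1.48)³/(4×1.48×7.27) = 194/43.0 = 4.51 ft.

ΔE = 4.51 ft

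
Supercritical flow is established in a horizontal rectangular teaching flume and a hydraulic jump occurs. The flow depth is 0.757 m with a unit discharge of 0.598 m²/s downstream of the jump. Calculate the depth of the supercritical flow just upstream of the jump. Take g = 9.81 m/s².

y₁ = 0.111 m

V₂ = q/y₂ = 0.598/0.757 = 0.790 m/s; Fr₂ = V₂/√(g·y₂) = 0.290.
The Bélanger relation is symmetric: y₁/y₂ = ½[√(1 + 8Fr₂²) − 1] = ½[√1.672 − 1] = 0.147.
y₁ = 0.147 × 0.757 = 0.111 m.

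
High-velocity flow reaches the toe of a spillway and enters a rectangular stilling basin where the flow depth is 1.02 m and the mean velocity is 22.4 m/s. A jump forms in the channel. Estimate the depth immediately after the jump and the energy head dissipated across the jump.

Fr₁ = V₁/√(g·y₁) = 22.4/√(9.81×1.02) = 7.08.
Sequent-depth ratio: y₂/y₁ = ½[√(1 + 8Fr₁²) − 1] = ½[√402.2 − 1] = 9.53.
y₂ = 9.53 × 1.02 = 9.72 m.
Head loss: ΔE = (y₂ − y₁)³/(4y₁y₂) = (9.72 − 1.02)³/(4×1.02×9.72) = 658/39.6 = 16.6 m.

y₂ = 9.72 m; ΔE = 16.6 m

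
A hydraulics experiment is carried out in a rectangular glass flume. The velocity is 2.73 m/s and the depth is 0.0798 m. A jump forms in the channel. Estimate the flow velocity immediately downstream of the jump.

Fr₁ = V₁/√(g·y₁) = 2.73/√(9.81×0.0798) = 3.09.
By Bélanger, y₂/y₁ = ½[√(1 + 8Fr₁²) − 1] = ½[√77.16 − 1] = 3.89.
y₂ = 3.89 × 0.0798 = 0.311 m.
q = V₁·y₁ = 2.73 × 0.0798 = 0.218 m²/s.
V₂ = q/y₂ = 0.218/0.311 = 0.701 m/s.

V₂ = 0.701 m/s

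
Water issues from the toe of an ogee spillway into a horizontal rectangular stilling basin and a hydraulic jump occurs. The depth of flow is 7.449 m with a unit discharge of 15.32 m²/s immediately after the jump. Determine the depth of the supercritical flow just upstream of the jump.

V₂ = q/y₂ = 15.32/7.449 = 2.057 m/s; Fr₂ = V₂/√(g·y₂) = 0.2406.
From the momentum equation (using Fr₂), y₁/y₂ = ½[√(1 + 8Fr₂²) − 1] = ½[√1.4631 − 1] = 0.1048.
y₁ = 0.1048 × 7.449 = 0.7806 m.

y₁ = 0.7806 m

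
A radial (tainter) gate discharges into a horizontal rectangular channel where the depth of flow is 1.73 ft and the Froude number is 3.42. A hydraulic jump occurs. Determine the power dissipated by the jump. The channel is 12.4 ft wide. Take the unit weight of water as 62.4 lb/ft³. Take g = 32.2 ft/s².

Fr₁ = 3.42 (given).
Bélanger equation: y₂/y₁ = ½[√(1 + 8Fr₁²) − 1] = ½[√94.57 − 1] = 4.36.
y₂ = 4.36 × 1.73 = 7.55 ft.
Head loss: ΔE = (y₂ − y₁)³/(4y₁y₂) = (7.55 − 1.73)³/(4×1.73×7.55) = 197/52.2 = 3.77 ft.
V₁ = Fr₁·√(g·y₁) = 3.42×√(32.2×1.73) = 25.5 ft/s; q = V₁·y₁ = 44.2 ft²/s. Q = q·b = 44.2 × 12.4 = 548 cfs. P = γ·Q·ΔE/550 = 62.4 × 548 × 3.77 / 550 = 234 hp.

P = 234 hp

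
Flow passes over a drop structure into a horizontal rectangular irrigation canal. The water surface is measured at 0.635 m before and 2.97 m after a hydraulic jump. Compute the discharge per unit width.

For a rectangular channel the momentum equation gives q² = ½·g·y₁·y₂·(y₁ + y₂) = ½×9.81×0.635×2.97×3.61 = 33.3.
q = √33.3 = 5.77 m²/s.

q = 5.77 m²/s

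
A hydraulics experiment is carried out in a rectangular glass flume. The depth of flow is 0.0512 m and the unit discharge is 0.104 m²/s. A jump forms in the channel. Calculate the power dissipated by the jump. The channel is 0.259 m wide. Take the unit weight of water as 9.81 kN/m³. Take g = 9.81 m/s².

V₁ = q/y₁ = 0.104/0.0512 = 2.03 m/s. Fr₁ = V₁/√(g·y₁) = 2.03/√(9.81×0.0512) = 2.87.
Conjugate-depth relation: y₂/y₁ = ½[√(1 + 8Fr₁²) − 1] = ½[√66.72 − 1] = 3.58.
y₂ = 3.58 × 0.0512 = 0.184 m.
Head loss: ΔE = (y₂ − y₁)³/(4y₁y₂) = (0.184 − 0.0512)³/(4×0.0512×0.184) = 0.00232/0.0376 = 0.0616 m.
Q = q·b = 0.104 × 0.259 = 0.0269 m³/s. P = γ·Q·ΔE = 9.81 × 0.0269 × 0.0616 = 0.0163 kW.

P = 0.0163 kW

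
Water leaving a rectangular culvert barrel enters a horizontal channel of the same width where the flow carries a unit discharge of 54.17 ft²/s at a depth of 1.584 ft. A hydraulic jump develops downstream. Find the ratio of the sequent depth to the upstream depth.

V₁ = q/y₁ = 54.17/1.584 = 34.20 ft/s. Fr₁ = V₁/√(g·y₁) = 34.20/√(32.2×1.584) = 4.788.
Bélanger equation: y₂/y₁ = ½[√(1 + 8Fr₁²) − 1] = ½[√184.44 − 1] = 6.290.

y₂/y₁ = 6.290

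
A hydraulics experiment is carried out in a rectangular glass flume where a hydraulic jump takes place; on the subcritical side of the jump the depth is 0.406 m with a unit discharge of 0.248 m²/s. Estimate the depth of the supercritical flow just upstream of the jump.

V₂ = q/y₂ = 0.248/0.406 = 0.611 m/s; Fr₂ = V₂/√(g·y₂) = 0.306.
Since the conjugate-depth ratio holds either way, y₁/y₂ = ½[√(1 + 8Fr₂²) − 1] = ½[√1.749 − 1] = 0.161.
y₁ = 0.161 × 0.406 = 0.0655 m.

y₁ = 0.0655 m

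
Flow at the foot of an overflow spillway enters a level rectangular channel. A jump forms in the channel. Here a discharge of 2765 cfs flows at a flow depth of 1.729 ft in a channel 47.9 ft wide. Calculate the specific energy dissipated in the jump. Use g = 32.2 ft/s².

ΔE = 8.420 ft

q = Q/b = 2765/47.9 = 57.72 ft²/s; V₁ = q/y₁ = 33.39 ft/s. Fr₁ = V₁/√(g·y₁) = 4.474.
Bélanger equation: y₂/y₁ = ½[√(1 + 8Fr₁²) − 1] = ½[√161.17 − 1] = 5.848.
y₂ = 5.848 × 1.729 = 10.11 ft.
Head loss: ΔE = (y₂ − y₁)³/(4y₁y₂) = (10.11 − 1.729)³/(4×1.729×10.11) = 588.8/69.92 = 8.420 ft.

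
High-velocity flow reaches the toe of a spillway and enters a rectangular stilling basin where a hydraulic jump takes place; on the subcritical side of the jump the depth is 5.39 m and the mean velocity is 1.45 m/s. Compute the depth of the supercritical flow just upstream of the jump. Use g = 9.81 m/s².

Fr₂ = V₂/√(g·y₂) = 1.45/√(9.81×5.39) = 0.199.
From the momentum equation (using Fr₂), y₁/y₂ = ½[√(1 + 8Fr₂²) − 1] = ½[√1.318 − 1] = 0.0740.
y₁ = 0.0740 × 5.39 = 0.399 m.

y₁ = 0.399 m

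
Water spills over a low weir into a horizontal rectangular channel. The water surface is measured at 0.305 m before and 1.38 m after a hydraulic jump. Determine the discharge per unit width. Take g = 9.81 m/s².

For a rectangular channel the momentum equation gives q² = ½·g·y₁·y₂·(y₁ + y₂) = ½×9.81×0.305×1.38×1.68 = 3.48.
q = √3.48 = 1.87 m²/s.

q = 1.87 m²/s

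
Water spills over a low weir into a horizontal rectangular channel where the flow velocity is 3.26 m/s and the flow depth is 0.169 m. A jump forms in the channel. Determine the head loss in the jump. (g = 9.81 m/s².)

Fr₁ = V₁/√(g·y₁) = 3.26/√(9.81×0.169) = 2.53.
Conjugate-depth relation: y₂/y₁ = ½[√(1 + 8Fr₁²) − 1] = ½[√52.28 − 1] = 3.12.
y₂ = 3.12 × 0.169 = 0.526 m.
Head loss: ΔE = (y₂ − y₁)³/(4y₁y₂) = (0.526 − 0.169)³/(4×0.169×0.526) = 0.0457/0.356 = 0.128 m.

ΔE = 0.128 m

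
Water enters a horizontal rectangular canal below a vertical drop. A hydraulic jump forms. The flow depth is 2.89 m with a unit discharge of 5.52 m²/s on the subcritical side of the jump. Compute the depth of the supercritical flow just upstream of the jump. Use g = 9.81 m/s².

V₂ = q/y₂ = 5.52/2.89 = 1.91 m/s; Fr₂ = V₂/√(g·y₂) = 0.359.
From the momentum equation (using Fr₂), y₁/y₂ = ½[√(1 + 8Fr₂²) − 1] = ½[√2.029 − 1] = 0.212.
y₁ = 0.212 × 2.89 = 0.614 m.

y₁ = 0.614 m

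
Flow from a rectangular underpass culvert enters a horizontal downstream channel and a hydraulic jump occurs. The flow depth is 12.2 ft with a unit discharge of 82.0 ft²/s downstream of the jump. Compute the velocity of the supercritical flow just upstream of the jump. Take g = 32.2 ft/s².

V₁ = 34.9 ft/s

V₂ = q/y₂ = 82.0/12.2 = 6.72 ft/s; Fr₂ = V₂/√(g·y₂) = 0.339.
Since the conjugate-depth ratio holds either way, y₁/y₂ = ½[√(1 + 8Fr₂²) − 1] = ½[√1.920 − 1] = 0.193.
y₁ = 0.193 × 12.2 = 2.35 ft.
V₁ = q/y₁ = 82.0/2.35 = 34.9 ft/s.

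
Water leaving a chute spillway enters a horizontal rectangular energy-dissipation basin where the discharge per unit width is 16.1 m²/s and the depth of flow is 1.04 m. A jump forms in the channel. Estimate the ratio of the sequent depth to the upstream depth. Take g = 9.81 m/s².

y₂/y₁ = 6.37

V₁ = q/y₁ = 16.1/1.04 = 15.5 m/s. Fr₁ = V₁/√(g·y₁) = 15.5/√(9.81×1.04) = 4.85.
By Bélanger, y₂/y₁ = ½[√(1 + 8Fr₁²) − 1] = ½[√188.9 − 1] = 6.37.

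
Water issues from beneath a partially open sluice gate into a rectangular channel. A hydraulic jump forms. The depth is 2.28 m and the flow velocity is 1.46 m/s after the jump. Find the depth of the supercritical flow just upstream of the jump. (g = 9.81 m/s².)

Fr₂ = V₂/√(g·y₂) = 1.46/√(9.81×2.28) = 0.309.
Since the conjugate-depth ratio holds either way, y₁/y₂ = ½[√(1 + 8Fr₂²) − 1] = ½[√1.762 − 1] = 0.164.
y₁ = 0.164 × 2.28 = 0.373 m.

y₁ = 0.373 m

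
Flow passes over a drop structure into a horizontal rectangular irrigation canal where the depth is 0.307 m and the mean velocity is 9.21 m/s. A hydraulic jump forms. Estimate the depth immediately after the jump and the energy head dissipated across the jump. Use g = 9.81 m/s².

y₂ = 2.16 m; ΔE = 2.39 m

Fr₁ = V₁/√(g·y₁) = 9.21/√(9.81×0.307) = 5.31.
Sequent-depth ratio: y₂/y₁ = ½[√(1 + 8Fr₁²) − 1] = ½[√226.3 − 1] = 7.02.
y₂ = 7.02 × 0.307 = 2.16 m.
q = V₁·y₁ = 9.21 × 0.307 = 2.83 m²/s. V₂ = q/y₂ = 2.83/2.16 = 1.31 m/s. E₁ = y₁ + V₁²/2g = 4.63 m; E₂ = y₂ + V₂²/2g = 2.24 m. ΔE = E₁ − E₂ = 2.39 m.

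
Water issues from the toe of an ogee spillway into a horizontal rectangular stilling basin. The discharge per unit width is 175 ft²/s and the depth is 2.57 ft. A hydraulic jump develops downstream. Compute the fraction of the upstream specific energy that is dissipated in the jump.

ΔE/E₁ = 0.643 (64.3%)

V₁ = q/y₁ = 175/2.57 = 68.1 ft/s. Fr₁ = V₁/√(g·y₁) = 68.1/√(32.2×2.57) = 7.49.
Sequent-depth ratio: y₂/y₁ = ½[√(1 + 8Fr₁²) − 1] = ½[√449.2 − 1] = 10.1.
y₂ = 10.1 × 2.57 = 26.0 ft.
E₁ = y₁ + V₁²/2g = 74.6 ft. ΔE = (y₂ − y₁)³/(4y₁y₂) = 47.9 ft. ΔE/E₁ = 47.9/74.6 = 0.643.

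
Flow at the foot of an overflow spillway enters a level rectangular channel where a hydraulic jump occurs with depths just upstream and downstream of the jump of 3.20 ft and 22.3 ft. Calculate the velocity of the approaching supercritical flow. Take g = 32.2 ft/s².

V₁ = 53.5 ft/s

For a rectangular channel the momentum equation gives q² = ½·g·y₁·y₂·(y₁ + y₂) = ½×32.2×3.20×22.3×25.5 = 29297.
q = √29297 = 171 ft²/s.
V₁ = q/y₁ = 171/3.20 = 53.5 ft/s.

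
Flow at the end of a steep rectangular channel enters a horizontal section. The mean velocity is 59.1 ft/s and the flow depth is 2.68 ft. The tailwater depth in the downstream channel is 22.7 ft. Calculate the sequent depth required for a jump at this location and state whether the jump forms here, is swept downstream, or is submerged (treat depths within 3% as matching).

Fr₁ = V₁/√(g·y₁) = 59.1/√(32.2×2.68) = 6.36.
Sequent-depth ratio: y₂/y₁ = ½[√(1 + 8Fr₁²) − 1] = ½[√324.8 − 1] = 8.51.
y₂ = 8.51 × 2.68 = 22.8 ft.
Tailwater y_tw = 22.7 ft: y_tw ≈ y₂, so the jump forms here.

y₂ = 22.8 ft; the jump forms here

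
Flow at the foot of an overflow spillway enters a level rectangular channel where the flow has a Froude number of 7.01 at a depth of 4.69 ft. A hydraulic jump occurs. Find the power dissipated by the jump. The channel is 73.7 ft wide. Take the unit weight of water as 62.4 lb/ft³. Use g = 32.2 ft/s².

Fr₁ = 7.01 (given).
Bélanger equation: y₂/y₁ = ½[√(1 + 8Fr₁²) − 1] = ½[√394.1 − 1] = 9.43.
y₂ = 9.43 × 4.69 = 44.2 ft.
Head loss: ΔE = (y₂ − y₁)³/(4y₁y₂) = (44.2 − 4.69)³/(4×4.69×44.2) = 61719/829 = 74.4 ft.
V₁ = Fr₁·√(g·y₁) = 7.01×√(32.2×4.69) = 86.1 ft/s; q = V₁·y₁ = 404 ft²/s. Q = q·b = 404 × 73.7 = 29776 cfs. P = γ·Q·ΔE/550 = 62.4 × 29776 × 74.4 / 550 = 251403 hp.

P = 251403 hp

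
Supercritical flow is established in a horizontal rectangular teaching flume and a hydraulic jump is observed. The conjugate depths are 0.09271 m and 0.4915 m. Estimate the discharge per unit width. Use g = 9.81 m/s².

q = 0.3614 m²/s

For a rectangular channel the momentum equation gives q² = ½·g·y₁·y₂·(y₁ + y₂) = ½×9.81×0.09271×0.4915×0.5842 = 0.1306.
q = √0.1306 = 0.3614 m²/s.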